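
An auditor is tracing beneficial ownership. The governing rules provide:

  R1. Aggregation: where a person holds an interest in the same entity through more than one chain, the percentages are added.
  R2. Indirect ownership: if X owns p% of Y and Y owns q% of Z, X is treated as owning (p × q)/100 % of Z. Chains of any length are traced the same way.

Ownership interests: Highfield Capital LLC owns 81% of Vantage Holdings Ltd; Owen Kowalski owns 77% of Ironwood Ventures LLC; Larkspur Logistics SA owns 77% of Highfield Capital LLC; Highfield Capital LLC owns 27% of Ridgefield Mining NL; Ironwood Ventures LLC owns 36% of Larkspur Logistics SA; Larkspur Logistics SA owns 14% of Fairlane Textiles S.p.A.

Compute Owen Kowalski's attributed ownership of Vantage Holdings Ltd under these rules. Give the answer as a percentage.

17.288964%

Chain via Ironwood Ventures LLC → Larkspur Logistics SA → Highfield Capital LLC (R2): 77% × 36% × 77% × 81% = 17.288964% of Vantage Holdings Ltd.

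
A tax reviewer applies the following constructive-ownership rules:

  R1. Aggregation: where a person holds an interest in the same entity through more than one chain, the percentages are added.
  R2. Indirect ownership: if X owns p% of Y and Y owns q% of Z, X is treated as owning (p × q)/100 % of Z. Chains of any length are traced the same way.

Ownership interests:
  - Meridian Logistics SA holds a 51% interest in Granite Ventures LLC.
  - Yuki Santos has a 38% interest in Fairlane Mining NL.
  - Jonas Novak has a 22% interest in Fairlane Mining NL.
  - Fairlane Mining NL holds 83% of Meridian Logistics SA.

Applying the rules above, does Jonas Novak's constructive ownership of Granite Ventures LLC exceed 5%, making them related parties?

Chain via Fairlane Mining NL → Meridian Logistics SA (R2): 22% × 83% × 51% = 9.3126% of Granite Ventures LLC.
9.3126% exceeds the 5% threshold, so Jonas is a related party to Granite Ventures LLC.

Yes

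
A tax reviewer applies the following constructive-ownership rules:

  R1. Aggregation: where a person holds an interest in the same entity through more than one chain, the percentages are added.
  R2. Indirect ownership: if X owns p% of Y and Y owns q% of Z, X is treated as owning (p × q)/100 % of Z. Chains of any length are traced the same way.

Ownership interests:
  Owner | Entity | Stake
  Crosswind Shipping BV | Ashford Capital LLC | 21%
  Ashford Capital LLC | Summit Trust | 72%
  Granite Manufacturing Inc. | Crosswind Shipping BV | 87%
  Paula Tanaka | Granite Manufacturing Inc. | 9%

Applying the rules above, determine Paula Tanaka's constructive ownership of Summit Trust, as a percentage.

1.183896%

Chain via Granite Manufacturing Inc. → Crosswind Shipping BV → Ashford Capital LLC (R2): 9% × 87% × 21% × 72% = 1.183896% of Summit Trust.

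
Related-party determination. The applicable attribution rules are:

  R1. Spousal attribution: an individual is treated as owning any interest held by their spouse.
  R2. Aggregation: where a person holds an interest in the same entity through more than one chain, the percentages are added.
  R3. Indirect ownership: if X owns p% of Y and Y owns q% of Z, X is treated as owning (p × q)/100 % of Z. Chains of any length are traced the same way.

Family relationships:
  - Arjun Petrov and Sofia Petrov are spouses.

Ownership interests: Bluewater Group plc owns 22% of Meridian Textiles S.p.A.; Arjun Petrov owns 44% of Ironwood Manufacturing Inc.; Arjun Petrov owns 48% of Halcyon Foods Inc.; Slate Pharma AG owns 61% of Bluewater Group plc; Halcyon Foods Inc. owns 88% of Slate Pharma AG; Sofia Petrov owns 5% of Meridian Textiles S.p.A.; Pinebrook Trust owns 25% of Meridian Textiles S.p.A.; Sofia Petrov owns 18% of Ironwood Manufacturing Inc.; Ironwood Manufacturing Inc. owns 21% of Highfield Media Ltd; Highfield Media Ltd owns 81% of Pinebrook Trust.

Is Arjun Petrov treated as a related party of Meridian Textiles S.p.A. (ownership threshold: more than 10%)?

By spousal attribution (R1), Arjun Petrov is treated as also owning Sofia Petrov's interest in Ironwood Manufacturing Inc, giving 44% + 18% = 62%.
By spousal attribution (R1), Arjun Petrov is treated as owning Sofia Petrov's 5% interest in Meridian Textiles S.p.A.
Chain via Ironwood Manufacturing Inc. → Highfield Media Ltd → Pinebrook Trust (R3): 62% × 21% × 81% × 25% = 2.63655% of Meridian Textiles S.p.A.
Chain via Halcyon Foods Inc. → Slate Pharma AG → Bluewater Group plc (R3): 48% × 88% × 61% × 22% = 5.668608% of Meridian Textiles S.p.A.
Direct interest in Meridian Textiles S.p.A: 5%.
Aggregating (R2): 2.63655% + 5.668608% + 5% = 13.305158%.
13.305158% exceeds the 10% threshold, so Arjun is a related party to Meridian Textiles S.p.A.

Yes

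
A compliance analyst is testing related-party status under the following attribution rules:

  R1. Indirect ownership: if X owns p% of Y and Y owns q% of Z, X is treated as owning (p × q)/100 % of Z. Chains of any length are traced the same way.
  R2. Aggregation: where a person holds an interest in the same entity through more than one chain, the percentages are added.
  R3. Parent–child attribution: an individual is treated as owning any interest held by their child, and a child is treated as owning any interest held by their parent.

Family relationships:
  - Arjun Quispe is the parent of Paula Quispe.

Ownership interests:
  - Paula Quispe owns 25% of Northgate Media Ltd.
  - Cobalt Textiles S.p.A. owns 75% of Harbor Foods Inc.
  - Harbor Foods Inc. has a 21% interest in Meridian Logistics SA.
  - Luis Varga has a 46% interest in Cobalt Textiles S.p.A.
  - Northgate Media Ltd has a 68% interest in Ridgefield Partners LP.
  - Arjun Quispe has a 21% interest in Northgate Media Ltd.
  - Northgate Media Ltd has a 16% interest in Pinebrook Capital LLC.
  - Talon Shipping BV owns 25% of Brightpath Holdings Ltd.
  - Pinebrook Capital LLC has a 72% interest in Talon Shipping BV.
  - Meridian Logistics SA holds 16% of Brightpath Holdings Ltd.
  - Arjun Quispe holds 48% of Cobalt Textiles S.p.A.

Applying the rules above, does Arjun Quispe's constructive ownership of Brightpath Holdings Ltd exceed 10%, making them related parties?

No

By parent–child attribution (R3), Arjun Quispe is treated as also owning Paula Quispe's interest in Northgate Media Ltd, giving 21% + 25% = 46%.
Chain via Cobalt Textiles S.p.A. → Harbor Foods Inc. → Meridian Logistics SA (R1): 48% × 75% × 21% × 16% = 1.2096% of Brightpath Holdings Ltd.
Chain via Northgate Media Ltd → Pinebrook Capital LLC → Talon Shipping BV (R1): 46% × 16% × 72% × 25% = 1.3248% of Brightpath Holdings Ltd.
Aggregating (R2): 1.2096% + 1.3248% = 2.5344%.
2.5344% does not exceed the 10% threshold, so Arjun is not a related party to Brightpath Holdings Ltd.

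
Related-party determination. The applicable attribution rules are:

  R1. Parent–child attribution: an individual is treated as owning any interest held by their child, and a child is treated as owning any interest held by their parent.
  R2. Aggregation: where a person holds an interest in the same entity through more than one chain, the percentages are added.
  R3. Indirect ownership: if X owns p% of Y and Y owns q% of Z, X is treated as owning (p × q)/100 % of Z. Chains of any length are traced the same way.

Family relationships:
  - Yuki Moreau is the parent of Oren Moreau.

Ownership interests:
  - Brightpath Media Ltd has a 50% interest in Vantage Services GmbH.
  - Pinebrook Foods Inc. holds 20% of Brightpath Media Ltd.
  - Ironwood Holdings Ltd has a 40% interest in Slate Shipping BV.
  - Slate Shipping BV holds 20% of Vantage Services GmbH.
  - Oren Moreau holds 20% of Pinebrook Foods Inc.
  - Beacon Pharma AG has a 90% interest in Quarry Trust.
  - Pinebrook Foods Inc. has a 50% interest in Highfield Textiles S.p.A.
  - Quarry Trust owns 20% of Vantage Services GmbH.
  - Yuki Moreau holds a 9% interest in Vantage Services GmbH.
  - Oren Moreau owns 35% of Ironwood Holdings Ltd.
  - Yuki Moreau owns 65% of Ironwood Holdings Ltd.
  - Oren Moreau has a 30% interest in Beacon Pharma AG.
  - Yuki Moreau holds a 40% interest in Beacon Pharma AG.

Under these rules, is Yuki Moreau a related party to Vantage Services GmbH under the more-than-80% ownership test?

By parent–child attribution (R1), Yuki Moreau is treated as also owning Oren Moreau's interest in Ironwood Holdings Ltd, giving 65% + 35% = 100%.
By parent–child attribution (R1), Yuki Moreau is treated as also owning Oren Moreau's interest in Beacon Pharma AG, giving 40% + 30% = 70%.
By parent–child attribution (R1), Yuki Moreau is treated as owning Oren Moreau's 20% interest in Pinebrook Foods Inc.
Chain via Ironwood Holdings Ltd → Slate Shipping BV (R3): 100% × 40% × 20% = 8% of Vantage Services GmbH.
Chain via Beacon Pharma AG → Quarry Trust (R3): 70% × 90% × 20% = 12.6% of Vantage Services GmbH.
Direct interest in Vantage Services GmbH: 9%.
Chain via Pinebrook Foods Inc. → Brightpath Media Ltd (R3): 20% × 20% × 50% = 2% of Vantage Services GmbH.
Aggregating (R2): 8% + 12.6% + 9% + 2% = 31.6%.
31.6% does not exceed the 80% threshold, so Yuki is not a related party to Vantage Services GmbH.

No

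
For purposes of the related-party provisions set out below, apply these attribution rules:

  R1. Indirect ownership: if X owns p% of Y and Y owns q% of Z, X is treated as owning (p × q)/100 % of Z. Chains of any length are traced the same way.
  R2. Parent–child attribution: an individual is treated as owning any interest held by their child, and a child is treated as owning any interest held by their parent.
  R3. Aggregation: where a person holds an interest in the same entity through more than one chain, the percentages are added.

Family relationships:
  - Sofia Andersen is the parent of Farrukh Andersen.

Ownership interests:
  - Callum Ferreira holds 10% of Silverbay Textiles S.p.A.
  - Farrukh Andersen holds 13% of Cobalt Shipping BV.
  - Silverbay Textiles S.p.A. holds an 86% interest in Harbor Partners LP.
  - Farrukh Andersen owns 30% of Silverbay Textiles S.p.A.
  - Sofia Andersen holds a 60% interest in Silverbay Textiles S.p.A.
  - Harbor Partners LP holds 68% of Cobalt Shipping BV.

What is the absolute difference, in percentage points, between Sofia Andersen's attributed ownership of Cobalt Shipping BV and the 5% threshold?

60.632

By parent–child attribution (R2), Sofia Andersen is treated as also owning Farrukh Andersen's interest in Silverbay Textiles S.p.A, giving 60% + 30% = 90%.
By parent–child attribution (R2), Sofia Andersen is treated as owning Farrukh Andersen's 13% interest in Cobalt Shipping BV.
Chain via Silverbay Textiles S.p.A. → Harbor Partners LP (R1): 90% × 86% × 68% = 52.632% of Cobalt Shipping BV.
Direct interest in Cobalt Shipping BV: 13%.
Aggregating (R3): 52.632% + 13% = 65.632%.
65.632% exceeds the 5% threshold by 60.632 percentage points.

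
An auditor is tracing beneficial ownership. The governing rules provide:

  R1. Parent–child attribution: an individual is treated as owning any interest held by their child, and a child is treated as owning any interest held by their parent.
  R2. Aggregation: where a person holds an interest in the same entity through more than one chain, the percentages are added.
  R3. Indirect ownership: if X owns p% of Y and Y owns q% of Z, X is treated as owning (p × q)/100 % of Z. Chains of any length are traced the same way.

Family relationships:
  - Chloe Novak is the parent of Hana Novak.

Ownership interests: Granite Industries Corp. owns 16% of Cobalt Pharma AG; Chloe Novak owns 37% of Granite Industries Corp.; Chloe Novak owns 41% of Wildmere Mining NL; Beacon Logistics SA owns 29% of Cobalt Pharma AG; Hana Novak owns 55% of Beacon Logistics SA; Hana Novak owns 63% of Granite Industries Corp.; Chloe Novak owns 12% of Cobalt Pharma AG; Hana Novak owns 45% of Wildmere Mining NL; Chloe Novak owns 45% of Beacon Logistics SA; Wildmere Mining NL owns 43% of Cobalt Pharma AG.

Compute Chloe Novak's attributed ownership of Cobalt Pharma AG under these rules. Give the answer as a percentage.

93.98%

By parent–child attribution (R1), Chloe Novak is treated as also owning Hana Novak's interest in Beacon Logistics SA, giving 45% + 55% = 100%.
By parent–child attribution (R1), Chloe Novak is treated as also owning Hana Novak's interest in Granite Industries Corp, giving 37% + 63% = 100%.
By parent–child attribution (R1), Chloe Novak is treated as also owning Hana Novak's interest in Wildmere Mining NL, giving 41% + 45% = 86%.
Chain via Beacon Logistics SA (R3): 100% × 29% = 29% of Cobalt Pharma AG.
Chain via Granite Industries Corp. (R3): 100% × 16% = 16% of Cobalt Pharma AG.
Chain via Wildmere Mining NL (R3): 86% × 43% = 36.98% of Cobalt Pharma AG.
Direct interest in Cobalt Pharma AG: 12%.
Aggregating (R2): 29% + 16% + 36.98% + 12% = 93.98%.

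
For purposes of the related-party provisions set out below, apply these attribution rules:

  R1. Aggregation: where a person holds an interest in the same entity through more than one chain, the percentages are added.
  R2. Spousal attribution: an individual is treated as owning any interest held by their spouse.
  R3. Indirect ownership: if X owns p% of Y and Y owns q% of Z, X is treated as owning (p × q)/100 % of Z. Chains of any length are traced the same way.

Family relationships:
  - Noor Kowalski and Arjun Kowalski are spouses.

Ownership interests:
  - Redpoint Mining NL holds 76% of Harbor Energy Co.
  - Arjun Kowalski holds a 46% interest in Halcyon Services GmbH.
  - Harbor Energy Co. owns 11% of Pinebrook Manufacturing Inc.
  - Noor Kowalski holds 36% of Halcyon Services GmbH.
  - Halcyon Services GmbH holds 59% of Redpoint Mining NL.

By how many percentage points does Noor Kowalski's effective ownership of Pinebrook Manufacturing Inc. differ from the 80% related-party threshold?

By spousal attribution (R2), Noor Kowalski is treated as also owning Arjun Kowalski's interest in Halcyon Services GmbH, giving 36% + 46% = 82%.
Chain via Halcyon Services GmbH → Redpoint Mining NL → Harbor Energy Co. (R3): 82% × 59% × 76% × 11% = 4.044568% of Pinebrook Manufacturing Inc.
4.044568% falls short of the 80% threshold by 75.955432 percentage points.

75.955432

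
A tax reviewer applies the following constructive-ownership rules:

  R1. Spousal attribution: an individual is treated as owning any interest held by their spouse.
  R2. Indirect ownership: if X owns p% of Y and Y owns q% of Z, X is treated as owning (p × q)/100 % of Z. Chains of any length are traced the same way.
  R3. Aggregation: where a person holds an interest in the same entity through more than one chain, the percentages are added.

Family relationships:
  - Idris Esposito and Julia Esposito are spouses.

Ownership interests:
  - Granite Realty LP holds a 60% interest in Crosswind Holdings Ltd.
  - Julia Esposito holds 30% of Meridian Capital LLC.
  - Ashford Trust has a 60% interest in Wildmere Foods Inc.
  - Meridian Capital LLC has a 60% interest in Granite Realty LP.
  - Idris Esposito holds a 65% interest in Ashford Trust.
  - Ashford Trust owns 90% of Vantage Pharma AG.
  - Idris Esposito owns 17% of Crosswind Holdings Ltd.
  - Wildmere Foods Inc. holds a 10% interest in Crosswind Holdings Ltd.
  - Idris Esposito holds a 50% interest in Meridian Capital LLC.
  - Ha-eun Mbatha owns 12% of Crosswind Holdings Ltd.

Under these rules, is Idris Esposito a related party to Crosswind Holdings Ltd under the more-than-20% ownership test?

By spousal attribution (R1), Idris Esposito is treated as also owning Julia Esposito's interest in Meridian Capital LLC, giving 50% + 30% = 80%.
Chain via Meridian Capital LLC → Granite Realty LP (R2): 80% × 60% × 60% = 28.8% of Crosswind Holdings Ltd.
Chain via Ashford Trust → Wildmere Foods Inc. (R2): 65% × 60% × 10% = 3.9% of Crosswind Holdings Ltd.
Direct interest in Crosswind Holdings Ltd: 17%.
Aggregating (R3): 28.8% + 3.9% + 17% = 49.7%.
49.7% exceeds the 20% threshold, so Idris is a related party to Crosswind Holdings Ltd.

Yes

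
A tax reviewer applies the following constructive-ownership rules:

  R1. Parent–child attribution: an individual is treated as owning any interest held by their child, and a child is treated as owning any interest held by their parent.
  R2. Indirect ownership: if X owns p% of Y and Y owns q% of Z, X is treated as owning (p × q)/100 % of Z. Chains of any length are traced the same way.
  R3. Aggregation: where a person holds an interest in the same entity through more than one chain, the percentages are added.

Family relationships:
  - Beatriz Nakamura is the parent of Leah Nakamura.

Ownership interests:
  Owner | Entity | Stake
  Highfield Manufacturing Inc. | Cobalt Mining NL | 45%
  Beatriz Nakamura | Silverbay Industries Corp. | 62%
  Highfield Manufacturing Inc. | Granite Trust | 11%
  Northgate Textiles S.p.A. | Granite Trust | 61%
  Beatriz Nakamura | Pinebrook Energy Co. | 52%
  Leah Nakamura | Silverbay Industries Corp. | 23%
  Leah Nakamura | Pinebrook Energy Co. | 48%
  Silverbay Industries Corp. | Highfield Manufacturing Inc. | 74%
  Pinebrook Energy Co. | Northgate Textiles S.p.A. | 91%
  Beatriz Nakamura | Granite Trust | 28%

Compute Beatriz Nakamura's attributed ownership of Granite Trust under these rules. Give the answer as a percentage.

90.429%

By parent–child attribution (R1), Beatriz Nakamura is treated as also owning Leah Nakamura's interest in Pinebrook Energy Co, giving 52% + 48% = 100%.
By parent–child attribution (R1), Beatriz Nakamura is treated as also owning Leah Nakamura's interest in Silverbay Industries Corp, giving 62% + 23% = 85%.
Chain via Pinebrook Energy Co. → Northgate Textiles S.p.A. (R2): 100% × 91% × 61% = 55.51% of Granite Trust.
Chain via Silverbay Industries Corp. → Highfield Manufacturing Inc. (R2): 85% × 74% × 11% = 6.919% of Granite Trust.
Direct interest in Granite Trust: 28%.
Aggregating (R3): 55.51% + 6.919% + 28% = 90.429%.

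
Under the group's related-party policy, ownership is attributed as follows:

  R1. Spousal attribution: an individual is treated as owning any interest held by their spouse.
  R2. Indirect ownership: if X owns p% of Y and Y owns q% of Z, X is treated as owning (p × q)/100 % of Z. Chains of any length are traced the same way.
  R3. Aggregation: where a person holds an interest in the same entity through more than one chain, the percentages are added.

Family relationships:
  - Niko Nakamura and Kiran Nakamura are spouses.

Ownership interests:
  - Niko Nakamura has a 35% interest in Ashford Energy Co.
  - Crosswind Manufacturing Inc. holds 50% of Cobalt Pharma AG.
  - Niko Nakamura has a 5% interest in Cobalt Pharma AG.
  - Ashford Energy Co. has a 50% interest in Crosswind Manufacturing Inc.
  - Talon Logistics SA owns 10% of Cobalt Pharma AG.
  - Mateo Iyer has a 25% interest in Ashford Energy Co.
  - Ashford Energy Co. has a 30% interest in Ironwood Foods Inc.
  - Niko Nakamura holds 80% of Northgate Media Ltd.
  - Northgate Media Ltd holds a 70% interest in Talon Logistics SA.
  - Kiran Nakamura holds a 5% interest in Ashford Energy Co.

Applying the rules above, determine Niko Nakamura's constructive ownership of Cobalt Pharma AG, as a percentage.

20.6%

By spousal attribution (R1), Niko Nakamura is treated as also owning Kiran Nakamura's interest in Ashford Energy Co, giving 35% + 5% = 40%.
Chain via Northgate Media Ltd → Talon Logistics SA (R2): 80% × 70% × 10% = 5.6% of Cobalt Pharma AG.
Chain via Ashford Energy Co. → Crosswind Manufacturing Inc. (R2): 40% × 50% × 50% = 10% of Cobalt Pharma AG.
Direct interest in Cobalt Pharma AG: 5%.
Aggregating (R3): 5.6% + 10% + 5% = 20.6%.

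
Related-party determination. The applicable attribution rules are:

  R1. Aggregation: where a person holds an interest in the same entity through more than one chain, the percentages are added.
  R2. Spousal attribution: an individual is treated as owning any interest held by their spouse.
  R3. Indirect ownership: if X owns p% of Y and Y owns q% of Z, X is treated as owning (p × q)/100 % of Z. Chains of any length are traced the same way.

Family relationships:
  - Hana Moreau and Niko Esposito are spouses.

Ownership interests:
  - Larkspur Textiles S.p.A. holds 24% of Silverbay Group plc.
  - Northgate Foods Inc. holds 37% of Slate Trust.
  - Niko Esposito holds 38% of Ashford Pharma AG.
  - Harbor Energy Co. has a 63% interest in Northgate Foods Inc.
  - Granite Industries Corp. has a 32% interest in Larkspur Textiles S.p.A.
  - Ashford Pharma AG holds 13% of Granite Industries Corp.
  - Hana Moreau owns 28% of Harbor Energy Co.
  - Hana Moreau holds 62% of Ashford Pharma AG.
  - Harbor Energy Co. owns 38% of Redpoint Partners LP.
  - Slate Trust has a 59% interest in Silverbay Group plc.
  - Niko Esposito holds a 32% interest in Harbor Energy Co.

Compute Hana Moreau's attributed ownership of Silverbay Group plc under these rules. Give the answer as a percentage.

By spousal attribution (R2), Hana Moreau is treated as also owning Niko Esposito's interest in Harbor Energy Co, giving 28% + 32% = 60%.
By spousal attribution (R2), Hana Moreau is treated as also owning Niko Esposito's interest in Ashford Pharma AG, giving 62% + 38% = 100%.
Chain via Harbor Energy Co. → Northgate Foods Inc. → Slate Trust (R3): 60% × 63% × 37% × 59% = 8.25174% of Silverbay Group plc.
Chain via Ashford Pharma AG → Granite Industries Corp. → Larkspur Textiles S.p.A. (R3): 100% × 13% × 32% × 24% = 0.9984% of Silverbay Group plc.
Aggregating (R1): 8.25174% + 0.9984% = 9.25014%.

9.25014%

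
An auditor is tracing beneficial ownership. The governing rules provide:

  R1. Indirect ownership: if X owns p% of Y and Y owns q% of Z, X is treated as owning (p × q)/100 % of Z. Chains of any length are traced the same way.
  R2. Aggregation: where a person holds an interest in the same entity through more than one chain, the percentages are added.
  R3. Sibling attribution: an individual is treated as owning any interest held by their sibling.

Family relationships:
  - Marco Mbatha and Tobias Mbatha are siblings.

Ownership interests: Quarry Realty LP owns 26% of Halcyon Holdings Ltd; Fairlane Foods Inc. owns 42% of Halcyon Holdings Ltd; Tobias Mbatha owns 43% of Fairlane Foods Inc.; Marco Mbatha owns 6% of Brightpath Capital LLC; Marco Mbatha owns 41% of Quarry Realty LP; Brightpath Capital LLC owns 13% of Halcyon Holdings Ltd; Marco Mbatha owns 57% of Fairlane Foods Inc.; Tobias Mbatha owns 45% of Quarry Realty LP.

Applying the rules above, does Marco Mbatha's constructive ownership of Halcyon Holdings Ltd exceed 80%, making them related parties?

No

By sibling attribution (R3), Marco Mbatha is treated as also owning Tobias Mbatha's interest in Fairlane Foods Inc, giving 57% + 43% = 100%.
By sibling attribution (R3), Marco Mbatha is treated as also owning Tobias Mbatha's interest in Quarry Realty LP, giving 41% + 45% = 86%.
Chain via Brightpath Capital LLC (R1): 6% × 13% = 0.78% of Halcyon Holdings Ltd.
Chain via Fairlane Foods Inc. (R1): 100% × 42% = 42% of Halcyon Holdings Ltd.
Chain via Quarry Realty LP (R1): 86% × 26% = 22.36% of Halcyon Holdings Ltd.
Aggregating (R2): 0.78% + 42% + 22.36% = 65.14%.
65.14% does not exceed the 80% threshold, so Marco is not a related party to Halcyon Holdings Ltd.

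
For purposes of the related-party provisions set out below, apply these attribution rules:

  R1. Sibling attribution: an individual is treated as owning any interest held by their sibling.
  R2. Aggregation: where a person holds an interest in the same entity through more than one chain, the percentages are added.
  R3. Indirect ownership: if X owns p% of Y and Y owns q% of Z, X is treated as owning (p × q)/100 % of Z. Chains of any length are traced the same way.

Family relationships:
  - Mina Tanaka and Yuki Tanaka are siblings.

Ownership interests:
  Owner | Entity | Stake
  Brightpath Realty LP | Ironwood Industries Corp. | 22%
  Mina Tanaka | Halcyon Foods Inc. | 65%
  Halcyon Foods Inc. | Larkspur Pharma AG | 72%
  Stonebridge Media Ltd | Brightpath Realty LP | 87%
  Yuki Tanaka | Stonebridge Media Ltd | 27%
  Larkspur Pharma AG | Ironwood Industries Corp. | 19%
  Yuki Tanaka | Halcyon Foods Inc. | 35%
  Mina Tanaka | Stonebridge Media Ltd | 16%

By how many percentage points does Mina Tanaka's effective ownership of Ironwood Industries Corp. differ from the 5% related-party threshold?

By sibling attribution (R1), Mina Tanaka is treated as also owning Yuki Tanaka's interest in Halcyon Foods Inc, giving 65% + 35% = 100%.
By sibling attribution (R1), Mina Tanaka is treated as also owning Yuki Tanaka's interest in Stonebridge Media Ltd, giving 16% + 27% = 43%.
Chain via Halcyon Foods Inc. → Larkspur Pharma AG (R3): 100% × 72% × 19% = 13.68% of Ironwood Industries Corp.
Chain via Stonebridge Media Ltd → Brightpath Realty LP (R3): 43% × 87% × 22% = 8.2302% of Ironwood Industries Corp.
Aggregating (R2): 13.68% + 8.2302% = 21.9102%.
21.9102% exceeds the 5% threshold by 16.9102 percentage points.

16.9102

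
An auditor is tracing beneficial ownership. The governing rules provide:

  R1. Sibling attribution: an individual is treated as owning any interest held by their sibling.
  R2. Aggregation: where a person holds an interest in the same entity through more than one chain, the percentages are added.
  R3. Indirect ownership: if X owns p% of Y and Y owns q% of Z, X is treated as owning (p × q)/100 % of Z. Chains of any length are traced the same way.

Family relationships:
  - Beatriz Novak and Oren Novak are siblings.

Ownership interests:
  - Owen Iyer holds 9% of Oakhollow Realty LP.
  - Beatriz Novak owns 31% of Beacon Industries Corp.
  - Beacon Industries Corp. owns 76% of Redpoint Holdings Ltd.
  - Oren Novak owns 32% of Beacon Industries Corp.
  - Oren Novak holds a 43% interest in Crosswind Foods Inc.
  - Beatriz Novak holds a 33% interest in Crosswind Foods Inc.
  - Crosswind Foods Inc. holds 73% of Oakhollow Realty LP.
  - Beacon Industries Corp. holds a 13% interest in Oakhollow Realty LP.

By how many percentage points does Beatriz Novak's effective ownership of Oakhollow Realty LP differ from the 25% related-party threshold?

38.67

By sibling attribution (R1), Beatriz Novak is treated as also owning Oren Novak's interest in Beacon Industries Corp, giving 31% + 32% = 63%.
By sibling attribution (R1), Beatriz Novak is treated as also owning Oren Novak's interest in Crosswind Foods Inc, giving 33% + 43% = 76%.
Chain via Beacon Industries Corp. (R3): 63% × 13% = 8.19% of Oakhollow Realty LP.
Chain via Crosswind Foods Inc. (R3): 76% × 73% = 55.48% of Oakhollow Realty LP.
Aggregating (R2): 8.19% + 55.48% = 63.67%.
63.67% exceeds the 25% threshold by 38.67 percentage points.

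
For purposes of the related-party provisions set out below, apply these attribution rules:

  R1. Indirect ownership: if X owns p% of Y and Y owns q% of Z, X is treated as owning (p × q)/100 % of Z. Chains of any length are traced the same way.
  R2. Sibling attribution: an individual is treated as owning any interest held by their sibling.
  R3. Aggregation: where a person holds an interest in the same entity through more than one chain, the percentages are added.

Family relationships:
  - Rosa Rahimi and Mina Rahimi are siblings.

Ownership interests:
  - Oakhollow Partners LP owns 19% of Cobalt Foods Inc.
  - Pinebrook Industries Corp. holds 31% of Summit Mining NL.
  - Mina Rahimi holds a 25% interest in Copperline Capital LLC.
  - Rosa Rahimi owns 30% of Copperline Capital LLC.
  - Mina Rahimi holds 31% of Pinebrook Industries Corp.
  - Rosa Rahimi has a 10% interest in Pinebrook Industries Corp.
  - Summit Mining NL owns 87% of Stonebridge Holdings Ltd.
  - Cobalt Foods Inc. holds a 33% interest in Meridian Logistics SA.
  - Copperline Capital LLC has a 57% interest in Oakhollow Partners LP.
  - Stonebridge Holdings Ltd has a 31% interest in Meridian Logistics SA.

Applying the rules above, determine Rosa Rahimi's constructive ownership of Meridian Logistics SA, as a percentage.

By sibling attribution (R2), Rosa Rahimi is treated as also owning Mina Rahimi's interest in Copperline Capital LLC, giving 30% + 25% = 55%.
By sibling attribution (R2), Rosa Rahimi is treated as also owning Mina Rahimi's interest in Pinebrook Industries Corp, giving 10% + 31% = 41%.
Chain via Copperline Capital LLC → Oakhollow Partners LP → Cobalt Foods Inc. (R1): 55% × 57% × 19% × 33% = 1.965645% of Meridian Logistics SA.
Chain via Pinebrook Industries Corp. → Summit Mining NL → Stonebridge Holdings Ltd (R1): 41% × 31% × 87% × 31% = 3.427887% of Meridian Logistics SA.
Aggregating (R3): 1.965645% + 3.427887% = 5.393532%.

5.393532%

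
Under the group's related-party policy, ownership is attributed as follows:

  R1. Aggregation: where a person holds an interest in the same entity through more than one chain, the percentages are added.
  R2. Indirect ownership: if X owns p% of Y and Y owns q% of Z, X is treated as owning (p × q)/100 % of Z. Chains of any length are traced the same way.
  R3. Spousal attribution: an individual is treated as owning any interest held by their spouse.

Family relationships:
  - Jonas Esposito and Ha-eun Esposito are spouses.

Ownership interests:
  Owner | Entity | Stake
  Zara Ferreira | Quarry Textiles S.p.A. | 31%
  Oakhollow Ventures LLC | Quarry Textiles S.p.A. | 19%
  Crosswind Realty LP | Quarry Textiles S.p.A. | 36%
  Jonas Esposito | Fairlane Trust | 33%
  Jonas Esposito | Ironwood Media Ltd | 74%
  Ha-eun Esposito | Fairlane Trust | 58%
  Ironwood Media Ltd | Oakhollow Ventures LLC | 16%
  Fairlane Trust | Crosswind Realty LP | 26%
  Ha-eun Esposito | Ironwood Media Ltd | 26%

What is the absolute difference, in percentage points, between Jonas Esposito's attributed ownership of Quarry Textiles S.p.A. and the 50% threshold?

38.4424

By spousal attribution (R3), Jonas Esposito is treated as also owning Ha-eun Esposito's interest in Ironwood Media Ltd, giving 74% + 26% = 100%.
By spousal attribution (R3), Jonas Esposito is treated as also owning Ha-eun Esposito's interest in Fairlane Trust, giving 33% + 58% = 91%.
Chain via Ironwood Media Ltd → Oakhollow Ventures LLC (R2): 100% × 16% × 19% = 3.04% of Quarry Textiles S.p.A.
Chain via Fairlane Trust → Crosswind Realty LP (R2): 91% × 26% × 36% = 8.5176% of Quarry Textiles S.p.A.
Aggregating (R1): 3.04% + 8.5176% = 11.5576%.
11.5576% falls short of the 50% threshold by 38.4424 percentage points.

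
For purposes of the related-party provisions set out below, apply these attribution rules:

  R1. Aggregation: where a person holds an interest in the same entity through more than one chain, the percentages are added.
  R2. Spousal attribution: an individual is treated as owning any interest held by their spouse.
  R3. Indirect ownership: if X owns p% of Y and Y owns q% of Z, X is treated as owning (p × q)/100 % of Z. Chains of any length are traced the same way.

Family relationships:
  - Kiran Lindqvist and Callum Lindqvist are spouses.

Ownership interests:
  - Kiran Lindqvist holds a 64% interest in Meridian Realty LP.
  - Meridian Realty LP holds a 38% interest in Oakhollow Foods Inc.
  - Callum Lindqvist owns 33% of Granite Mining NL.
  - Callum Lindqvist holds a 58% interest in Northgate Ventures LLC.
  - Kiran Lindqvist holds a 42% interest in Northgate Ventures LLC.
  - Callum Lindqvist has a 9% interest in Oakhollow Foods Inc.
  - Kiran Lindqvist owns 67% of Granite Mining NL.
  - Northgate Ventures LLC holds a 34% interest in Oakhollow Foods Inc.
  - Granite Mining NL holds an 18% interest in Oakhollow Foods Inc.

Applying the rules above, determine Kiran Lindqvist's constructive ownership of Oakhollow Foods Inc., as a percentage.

By spousal attribution (R2), Kiran Lindqvist is treated as also owning Callum Lindqvist's interest in Granite Mining NL, giving 67% + 33% = 100%.
By spousal attribution (R2), Kiran Lindqvist is treated as also owning Callum Lindqvist's interest in Northgate Ventures LLC, giving 42% + 58% = 100%.
By spousal attribution (R2), Kiran Lindqvist is treated as owning Callum Lindqvist's 9% interest in Oakhollow Foods Inc.
Chain via Granite Mining NL (R3): 100% × 18% = 18% of Oakhollow Foods Inc.
Chain via Meridian Realty LP (R3): 64% × 38% = 24.32% of Oakhollow Foods Inc.
Chain via Northgate Ventures LLC (R3): 100% × 34% = 34% of Oakhollow Foods Inc.
Direct interest in Oakhollow Foods Inc: 9%.
Aggregating (R1): 18% + 24.32% + 34% + 9% = 85.32%.

85.32%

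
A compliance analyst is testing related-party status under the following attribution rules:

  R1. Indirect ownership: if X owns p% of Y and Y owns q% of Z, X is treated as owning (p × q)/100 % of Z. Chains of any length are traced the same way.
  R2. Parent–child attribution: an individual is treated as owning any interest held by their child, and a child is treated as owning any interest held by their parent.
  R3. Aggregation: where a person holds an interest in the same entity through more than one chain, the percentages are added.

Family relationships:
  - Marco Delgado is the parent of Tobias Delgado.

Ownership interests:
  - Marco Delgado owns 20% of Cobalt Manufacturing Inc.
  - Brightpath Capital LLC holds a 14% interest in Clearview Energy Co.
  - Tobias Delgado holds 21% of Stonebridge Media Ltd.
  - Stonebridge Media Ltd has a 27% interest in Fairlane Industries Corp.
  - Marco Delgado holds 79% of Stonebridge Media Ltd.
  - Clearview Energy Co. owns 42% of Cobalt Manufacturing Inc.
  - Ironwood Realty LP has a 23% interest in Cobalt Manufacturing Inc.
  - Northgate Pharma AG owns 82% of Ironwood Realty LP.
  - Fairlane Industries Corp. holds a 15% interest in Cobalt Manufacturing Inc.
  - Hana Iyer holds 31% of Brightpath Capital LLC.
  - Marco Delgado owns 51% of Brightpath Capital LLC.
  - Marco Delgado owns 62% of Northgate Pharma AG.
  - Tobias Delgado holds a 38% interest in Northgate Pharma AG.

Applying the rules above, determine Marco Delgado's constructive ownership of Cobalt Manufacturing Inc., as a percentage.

45.9088%

By parent–child attribution (R2), Marco Delgado is treated as also owning Tobias Delgado's interest in Stonebridge Media Ltd, giving 79% + 21% = 100%.
By parent–child attribution (R2), Marco Delgado is treated as also owning Tobias Delgado's interest in Northgate Pharma AG, giving 62% + 38% = 100%.
Chain via Brightpath Capital LLC → Clearview Energy Co. (R1): 51% × 14% × 42% = 2.9988% of Cobalt Manufacturing Inc.
Chain via Stonebridge Media Ltd → Fairlane Industries Corp. (R1): 100% × 27% × 15% = 4.05% of Cobalt Manufacturing Inc.
Chain via Northgate Pharma AG → Ironwood Realty LP (R1): 100% × 82% × 23% = 18.86% of Cobalt Manufacturing Inc.
Direct interest in Cobalt Manufacturing Inc: 20%.
Aggregating (R3): 2.9988% + 4.05% + 18.86% + 20% = 45.9088%.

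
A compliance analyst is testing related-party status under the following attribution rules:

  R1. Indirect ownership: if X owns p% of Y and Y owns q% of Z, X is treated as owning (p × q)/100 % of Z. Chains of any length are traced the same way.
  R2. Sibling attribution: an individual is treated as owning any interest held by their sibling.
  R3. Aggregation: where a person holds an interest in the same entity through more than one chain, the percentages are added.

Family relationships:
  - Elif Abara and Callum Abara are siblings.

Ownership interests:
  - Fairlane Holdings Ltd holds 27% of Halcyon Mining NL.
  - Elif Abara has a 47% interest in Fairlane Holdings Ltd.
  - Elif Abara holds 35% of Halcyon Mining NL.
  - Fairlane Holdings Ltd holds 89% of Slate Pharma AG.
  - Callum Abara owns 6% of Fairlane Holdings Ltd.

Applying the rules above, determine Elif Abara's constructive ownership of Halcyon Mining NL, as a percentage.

By sibling attribution (R2), Elif Abara is treated as also owning Callum Abara's interest in Fairlane Holdings Ltd, giving 47% + 6% = 53%.
Chain via Fairlane Holdings Ltd (R1): 53% × 27% = 14.31% of Halcyon Mining NL.
Direct interest in Halcyon Mining NL: 35%.
Aggregating (R3): 14.31% + 35% = 49.31%.

49.31%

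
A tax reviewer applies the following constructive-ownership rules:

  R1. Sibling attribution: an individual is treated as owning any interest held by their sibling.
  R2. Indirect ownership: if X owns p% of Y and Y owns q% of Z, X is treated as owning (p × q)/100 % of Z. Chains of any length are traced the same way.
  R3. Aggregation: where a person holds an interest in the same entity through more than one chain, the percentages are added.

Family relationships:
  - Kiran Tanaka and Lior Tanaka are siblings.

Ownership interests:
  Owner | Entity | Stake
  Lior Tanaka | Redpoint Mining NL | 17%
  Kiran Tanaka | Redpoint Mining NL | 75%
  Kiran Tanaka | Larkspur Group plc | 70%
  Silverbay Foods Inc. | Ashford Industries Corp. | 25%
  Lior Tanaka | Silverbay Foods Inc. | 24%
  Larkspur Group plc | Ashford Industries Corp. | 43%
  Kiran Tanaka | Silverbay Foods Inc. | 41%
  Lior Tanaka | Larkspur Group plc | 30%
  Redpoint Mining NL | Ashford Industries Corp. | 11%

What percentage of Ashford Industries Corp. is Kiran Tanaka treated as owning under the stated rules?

69.37%

By sibling attribution (R1), Kiran Tanaka is treated as also owning Lior Tanaka's interest in Redpoint Mining NL, giving 75% + 17% = 92%.
By sibling attribution (R1), Kiran Tanaka is treated as also owning Lior Tanaka's interest in Larkspur Group plc, giving 70% + 30% = 100%.
By sibling attribution (R1), Kiran Tanaka is treated as also owning Lior Tanaka's interest in Silverbay Foods Inc, giving 41% + 24% = 65%.
Chain via Redpoint Mining NL (R2): 92% × 11% = 10.12% of Ashford Industries Corp.
Chain via Larkspur Group plc (R2): 100% × 43% = 43% of Ashford Industries Corp.
Chain via Silverbay Foods Inc. (R2): 65% × 25% = 16.25% of Ashford Industries Corp.
Aggregating (R3): 10.12% + 43% + 16.25% = 69.37%.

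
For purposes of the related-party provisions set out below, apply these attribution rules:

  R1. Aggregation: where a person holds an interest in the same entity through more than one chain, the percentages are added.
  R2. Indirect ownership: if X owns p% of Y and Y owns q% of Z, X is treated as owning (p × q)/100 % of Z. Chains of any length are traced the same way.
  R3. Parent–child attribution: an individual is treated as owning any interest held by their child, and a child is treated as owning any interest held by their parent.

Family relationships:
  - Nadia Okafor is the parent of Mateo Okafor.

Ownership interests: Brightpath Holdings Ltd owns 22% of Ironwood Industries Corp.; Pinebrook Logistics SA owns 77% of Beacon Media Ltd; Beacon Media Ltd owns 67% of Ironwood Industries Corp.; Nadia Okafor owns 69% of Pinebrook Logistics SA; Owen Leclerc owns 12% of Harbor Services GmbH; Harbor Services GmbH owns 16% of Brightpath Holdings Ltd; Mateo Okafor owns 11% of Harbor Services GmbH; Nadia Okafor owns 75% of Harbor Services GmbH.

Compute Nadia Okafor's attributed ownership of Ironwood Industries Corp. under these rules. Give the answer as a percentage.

38.6243%

By parent–child attribution (R3), Nadia Okafor is treated as also owning Mateo Okafor's interest in Harbor Services GmbH, giving 75% + 11% = 86%.
Chain via Pinebrook Logistics SA → Beacon Media Ltd (R2): 69% × 77% × 67% = 35.5971% of Ironwood Industries Corp.
Chain via Harbor Services GmbH → Brightpath Holdings Ltd (R2): 86% × 16% × 22% = 3.0272% of Ironwood Industries Corp.
Aggregating (R1): 35.5971% + 3.0272% = 38.6243%.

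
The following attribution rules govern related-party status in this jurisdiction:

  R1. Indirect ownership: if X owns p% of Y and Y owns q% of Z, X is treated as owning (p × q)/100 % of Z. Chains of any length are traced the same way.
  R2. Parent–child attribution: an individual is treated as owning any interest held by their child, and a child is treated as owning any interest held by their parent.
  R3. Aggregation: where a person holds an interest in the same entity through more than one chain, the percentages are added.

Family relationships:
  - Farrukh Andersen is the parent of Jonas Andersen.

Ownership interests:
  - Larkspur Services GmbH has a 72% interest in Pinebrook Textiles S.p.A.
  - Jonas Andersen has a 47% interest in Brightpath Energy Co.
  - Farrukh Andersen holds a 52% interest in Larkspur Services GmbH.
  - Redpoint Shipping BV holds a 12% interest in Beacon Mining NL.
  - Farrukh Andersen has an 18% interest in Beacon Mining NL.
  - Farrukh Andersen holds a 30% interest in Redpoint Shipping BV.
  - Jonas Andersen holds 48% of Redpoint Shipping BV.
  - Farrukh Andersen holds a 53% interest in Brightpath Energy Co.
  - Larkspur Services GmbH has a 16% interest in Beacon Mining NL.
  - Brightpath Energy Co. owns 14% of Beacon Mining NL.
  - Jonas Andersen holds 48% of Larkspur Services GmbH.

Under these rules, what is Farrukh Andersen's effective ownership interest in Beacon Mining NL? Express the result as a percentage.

57.36%

By parent–child attribution (R2), Farrukh Andersen is treated as also owning Jonas Andersen's interest in Brightpath Energy Co, giving 53% + 47% = 100%.
By parent–child attribution (R2), Farrukh Andersen is treated as also owning Jonas Andersen's interest in Larkspur Services GmbH, giving 52% + 48% = 100%.
By parent–child attribution (R2), Farrukh Andersen is treated as also owning Jonas Andersen's interest in Redpoint Shipping BV, giving 30% + 48% = 78%.
Chain via Brightpath Energy Co. (R1): 100% × 14% = 14% of Beacon Mining NL.
Chain via Larkspur Services GmbH (R1): 100% × 16% = 16% of Beacon Mining NL.
Chain via Redpoint Shipping BV (R1): 78% × 12% = 9.36% of Beacon Mining NL.
Direct interest in Beacon Mining NL: 18%.
Aggregating (R3): 14% + 16% + 9.36% + 18% = 57.36%.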